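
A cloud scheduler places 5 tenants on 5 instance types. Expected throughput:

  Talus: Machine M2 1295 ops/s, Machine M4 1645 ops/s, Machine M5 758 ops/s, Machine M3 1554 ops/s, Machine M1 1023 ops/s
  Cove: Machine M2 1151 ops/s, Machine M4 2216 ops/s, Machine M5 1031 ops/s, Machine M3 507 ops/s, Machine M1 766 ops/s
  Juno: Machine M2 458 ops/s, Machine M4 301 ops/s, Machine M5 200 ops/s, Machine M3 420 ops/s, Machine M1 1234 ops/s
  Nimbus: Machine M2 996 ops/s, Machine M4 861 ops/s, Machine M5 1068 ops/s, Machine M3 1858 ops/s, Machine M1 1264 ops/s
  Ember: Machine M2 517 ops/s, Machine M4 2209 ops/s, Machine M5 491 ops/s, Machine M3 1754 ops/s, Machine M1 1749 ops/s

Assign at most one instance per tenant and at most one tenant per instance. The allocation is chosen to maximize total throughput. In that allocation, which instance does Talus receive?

Talus receives Machine M2.

This is the linear assignment problem.
Optimal: Talus→Machine M2 (1295 ops/s), Cove→Machine M5 (1031 ops/s), Juno→Machine M1 (1234 ops/s), Nimbus→Machine M3 (1858 ops/s), Ember→Machine M4 (2209 ops/s) — total 1295+1031+1234+1858+2209 = 7627 ops/s.
Max-entry greedy (repeatedly take the single best remaining cell) gives 7318 ops/s, worse by 309.
Swapping Nimbus↔Cove (Nimbus→Machine M5 1068 ops/s, Cove→Machine M3 507 ops/s) loses 1314.
Checked against all permutations: 7627 ops/s is optimal.
Talus's own top instance is Machine M4 (1645 ops/s), but forcing Talus→Machine M4 and reassigning the rest optimally gives only 6852 ops/s — worse by 775.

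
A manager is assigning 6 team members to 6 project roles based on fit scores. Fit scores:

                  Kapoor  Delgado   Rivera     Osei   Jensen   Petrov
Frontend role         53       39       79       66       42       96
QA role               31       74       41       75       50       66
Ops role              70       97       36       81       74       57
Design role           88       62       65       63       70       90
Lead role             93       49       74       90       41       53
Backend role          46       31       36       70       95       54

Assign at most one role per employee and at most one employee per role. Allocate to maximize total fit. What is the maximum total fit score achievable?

Maximum total: 529 pts

This is the linear assignment problem.
Optimal: Kapoor→Lead role (93 pts), Delgado→Ops role (97 pts), Rivera→Frontend role (79 pts), Osei→QA role (75 pts), Jensen→Backend role (95 pts), Petrov→Design role (90 pts) — total 93+97+79+75+95+90 = 529 pts.
Next-best assignment: Kapoor→Design role, Delgado→Ops role, Rivera→Lead role, Osei→QA role, Jensen→Backend role, Petrov→Frontend role = 525 pts.
Checked against all permutations: 529 pts is optimal.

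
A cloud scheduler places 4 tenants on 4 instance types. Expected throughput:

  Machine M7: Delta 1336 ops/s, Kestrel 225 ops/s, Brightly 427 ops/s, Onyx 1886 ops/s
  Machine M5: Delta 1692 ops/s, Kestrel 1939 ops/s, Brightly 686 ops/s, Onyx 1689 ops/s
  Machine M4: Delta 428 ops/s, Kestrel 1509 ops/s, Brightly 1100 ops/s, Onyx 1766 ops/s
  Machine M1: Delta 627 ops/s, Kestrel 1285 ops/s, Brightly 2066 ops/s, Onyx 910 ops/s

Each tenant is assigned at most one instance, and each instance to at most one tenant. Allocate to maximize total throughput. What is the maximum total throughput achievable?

Optimal: Delta→Machine M5 (1692 ops/s), Kestrel→Machine M4 (1509 ops/s), Brightly→Machine M1 (2066 ops/s), Onyx→Machine M7 (1886 ops/s) — total 1692+1509+2066+1886 = 7153 ops/s.
Next-best assignment: Delta→Machine M7, Kestrel→Machine M5, Brightly→Machine M1, Onyx→Machine M4 = 7107 ops/s.

Max total: 7153 ops/s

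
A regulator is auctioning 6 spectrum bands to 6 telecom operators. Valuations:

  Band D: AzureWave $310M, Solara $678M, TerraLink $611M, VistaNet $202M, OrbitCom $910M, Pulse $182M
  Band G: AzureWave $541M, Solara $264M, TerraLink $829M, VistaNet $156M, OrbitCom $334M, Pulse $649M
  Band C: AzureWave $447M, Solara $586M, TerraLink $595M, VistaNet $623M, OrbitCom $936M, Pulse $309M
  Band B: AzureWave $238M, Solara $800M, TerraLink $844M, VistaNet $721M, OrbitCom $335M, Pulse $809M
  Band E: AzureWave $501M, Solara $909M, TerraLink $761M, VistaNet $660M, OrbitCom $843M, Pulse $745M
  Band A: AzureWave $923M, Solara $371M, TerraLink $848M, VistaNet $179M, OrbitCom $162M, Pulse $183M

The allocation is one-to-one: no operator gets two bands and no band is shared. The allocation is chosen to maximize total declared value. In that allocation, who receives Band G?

TerraLink receives Band G.

Optimal: AzureWave→Band A ($923M), Solara→Band E ($909M), TerraLink→Band G ($829M), VistaNet→Band C ($623M), OrbitCom→Band D ($910M), Pulse→Band B ($809M) — total 923+909+829+623+910+809 = $5003M.
Row-greedy (each operator in turn takes its best remaining band) gives $4858M, worse by 145.
Next-best assignment: AzureWave→Band A, Solara→Band E, TerraLink→Band B, VistaNet→Band C, OrbitCom→Band D, Pulse→Band G = $4858M.
No other one-to-one assignment exceeds $5003M.
TerraLink's own top band is Band A ($848M), but forcing TerraLink→Band A and reassigning the rest optimally gives only $4640M — worse by 363.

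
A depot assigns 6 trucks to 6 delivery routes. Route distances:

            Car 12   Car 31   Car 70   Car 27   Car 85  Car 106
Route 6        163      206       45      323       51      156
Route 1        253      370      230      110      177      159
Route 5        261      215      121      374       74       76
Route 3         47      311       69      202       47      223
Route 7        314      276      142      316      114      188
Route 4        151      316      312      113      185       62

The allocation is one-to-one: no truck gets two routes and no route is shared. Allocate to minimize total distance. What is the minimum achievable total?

Min total: 593 km

Optimal: Car 12→Route 3 (47 km), Car 31→Route 5 (215 km), Car 70→Route 6 (45 km), Car 27→Route 1 (110 km), Car 85→Route 7 (114 km), Car 106→Route 4 (62 km) — total 47+215+45+110+114+62 = 593 km.
Row-greedy (each truck in turn takes its cheapest remaining route) gives 660 km, worse by 67.
No other one-to-one assignment undercuts 593 km.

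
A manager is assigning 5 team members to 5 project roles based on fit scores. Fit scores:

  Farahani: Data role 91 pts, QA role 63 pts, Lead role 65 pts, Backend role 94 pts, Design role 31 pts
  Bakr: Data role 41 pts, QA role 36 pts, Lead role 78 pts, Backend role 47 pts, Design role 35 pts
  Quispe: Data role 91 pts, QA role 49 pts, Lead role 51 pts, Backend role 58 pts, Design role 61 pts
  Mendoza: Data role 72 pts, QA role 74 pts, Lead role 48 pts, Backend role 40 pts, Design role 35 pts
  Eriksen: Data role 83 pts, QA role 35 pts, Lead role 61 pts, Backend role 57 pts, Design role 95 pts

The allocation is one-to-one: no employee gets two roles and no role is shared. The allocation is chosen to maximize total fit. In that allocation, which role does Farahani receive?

Treat this as an assignment problem: match each employee to one role.
Optimal: Farahani→Backend role (94 pts), Bakr→Lead role (78 pts), Quispe→Data role (91 pts), Mendoza→QA role (74 pts), Eriksen→Design role (95 pts) — total 94+78+91+74+95 = 432 pts.
Every other assignment is strictly worse.

Farahani receives Backend role.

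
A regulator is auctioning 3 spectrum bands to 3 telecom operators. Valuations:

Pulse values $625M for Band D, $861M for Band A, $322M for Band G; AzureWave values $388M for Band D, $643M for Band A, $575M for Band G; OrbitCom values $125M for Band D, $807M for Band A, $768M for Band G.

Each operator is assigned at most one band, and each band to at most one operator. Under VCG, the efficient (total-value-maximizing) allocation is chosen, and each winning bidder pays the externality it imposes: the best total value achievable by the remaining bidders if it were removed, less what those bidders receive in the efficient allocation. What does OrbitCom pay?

OrbitCom pays $168M.

Efficient allocation: Pulse→Band D ($625M), AzureWave→Band A ($643M), OrbitCom→Band G ($768M); total welfare W = $2036M.
OrbitCom receives Band G at value $768M, so the others get W − 768 = $1268M.
Without OrbitCom: best allocation of the remaining 2 bidders over all 3 bands is Pulse→Band A ($861M), AzureWave→Band G ($575M), total $1436M.
VCG payment = (others' best without OrbitCom) − (others' welfare with OrbitCom) = 1436 − 1268 = $168M.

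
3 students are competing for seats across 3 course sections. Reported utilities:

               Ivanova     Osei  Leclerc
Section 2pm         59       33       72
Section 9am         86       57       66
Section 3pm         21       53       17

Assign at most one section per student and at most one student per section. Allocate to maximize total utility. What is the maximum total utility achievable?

Max total: 211 points

Optimal: Ivanova→Section 9am (86 points), Osei→Section 3pm (53 points), Leclerc→Section 2pm (72 points) — total 86+53+72 = 211 points.
Next-best assignment: Ivanova→Section 2pm, Osei→Section 3pm, Leclerc→Section 9am = 178 points.
Swapping Ivanova↔Osei (Ivanova→Section 3pm 21 points, Osei→Section 9am 57 points) loses 61.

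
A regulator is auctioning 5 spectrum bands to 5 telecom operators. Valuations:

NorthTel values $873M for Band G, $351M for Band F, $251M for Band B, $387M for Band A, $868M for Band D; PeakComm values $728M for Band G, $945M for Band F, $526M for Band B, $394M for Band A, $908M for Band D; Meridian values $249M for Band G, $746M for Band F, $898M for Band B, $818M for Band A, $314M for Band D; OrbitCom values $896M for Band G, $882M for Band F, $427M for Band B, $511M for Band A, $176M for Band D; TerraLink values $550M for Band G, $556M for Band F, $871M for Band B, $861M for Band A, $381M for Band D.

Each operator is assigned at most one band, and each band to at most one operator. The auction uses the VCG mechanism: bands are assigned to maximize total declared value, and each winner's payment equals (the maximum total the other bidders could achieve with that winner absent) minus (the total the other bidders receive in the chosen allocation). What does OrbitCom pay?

OrbitCom pays $5M.

Efficient allocation: NorthTel→Band D ($868M), PeakComm→Band F ($945M), Meridian→Band B ($898M), OrbitCom→Band G ($896M), TerraLink→Band A ($861M); total welfare W = $4468M.
OrbitCom receives Band G at value $896M, so the others get W − 896 = $3572M.
Without OrbitCom: best allocation of the remaining 4 bidders over all 5 bands is NorthTel→Band G ($873M), PeakComm→Band F ($945M), Meridian→Band B ($898M), TerraLink→Band A ($861M), total $3577M.
VCG payment = (others' best without OrbitCom) − (others' welfare with OrbitCom) = 3577 − 3572 = $5M.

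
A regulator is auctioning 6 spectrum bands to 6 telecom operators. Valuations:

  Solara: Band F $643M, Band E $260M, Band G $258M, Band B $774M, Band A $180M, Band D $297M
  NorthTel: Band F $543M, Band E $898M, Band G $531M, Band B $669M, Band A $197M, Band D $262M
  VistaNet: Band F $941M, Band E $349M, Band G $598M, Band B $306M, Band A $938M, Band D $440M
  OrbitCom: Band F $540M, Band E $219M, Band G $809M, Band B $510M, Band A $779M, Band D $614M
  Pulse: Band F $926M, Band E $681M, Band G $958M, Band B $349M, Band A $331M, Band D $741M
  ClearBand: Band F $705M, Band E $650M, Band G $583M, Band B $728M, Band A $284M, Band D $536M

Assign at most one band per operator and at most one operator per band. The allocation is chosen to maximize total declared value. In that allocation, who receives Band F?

Optimal: Solara→Band B ($774M), NorthTel→Band E ($898M), VistaNet→Band A ($938M), OrbitCom→Band D ($614M), Pulse→Band G ($958M), ClearBand→Band F ($705M) — total 774+898+938+614+958+705 = $4887M.
Column-greedy (each band in turn goes to its best remaining operator) gives $4886M, worse by 1.
Next-best assignment: Solara→Band B, NorthTel→Band E, VistaNet→Band F, OrbitCom→Band A, Pulse→Band G, ClearBand→Band D = $4886M.
Swapping Solara↔OrbitCom (Solara→Band D $297M, OrbitCom→Band B $510M) loses 581.
ClearBand's own top band is Band B ($728M), but forcing ClearBand→Band B and reassigning the rest optimally gives only $4779M — worse by 108.

ClearBand receives Band F.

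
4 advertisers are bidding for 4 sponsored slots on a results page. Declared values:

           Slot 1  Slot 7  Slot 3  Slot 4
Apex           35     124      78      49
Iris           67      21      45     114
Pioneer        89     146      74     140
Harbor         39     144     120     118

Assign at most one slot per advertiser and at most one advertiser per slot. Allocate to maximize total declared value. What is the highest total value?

Max total: $451

Optimal: Apex→Slot 7 ($124), Iris→Slot 1 ($67), Pioneer→Slot 4 ($140), Harbor→Slot 3 ($120) — total 124+67+140+120 = $451.
Max-entry greedy (repeatedly take the single best remaining cell) gives $415, worse by 36.
Every other assignment is strictly worse.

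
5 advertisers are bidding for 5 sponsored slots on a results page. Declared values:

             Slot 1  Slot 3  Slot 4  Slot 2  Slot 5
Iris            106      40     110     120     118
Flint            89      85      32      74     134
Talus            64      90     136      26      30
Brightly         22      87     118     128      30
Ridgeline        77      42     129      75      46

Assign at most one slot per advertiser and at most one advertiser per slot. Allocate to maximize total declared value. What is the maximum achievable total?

Optimal: Iris→Slot 1 ($106), Flint→Slot 5 ($134), Talus→Slot 3 ($90), Brightly→Slot 2 ($128), Ridgeline→Slot 4 ($129) — total 106+134+90+128+129 = $587.
Max-entry greedy (repeatedly take the single best remaining cell) gives $546, worse by 41.
Next-best assignment: Iris→Slot 2, Flint→Slot 5, Talus→Slot 4, Brightly→Slot 3, Ridgeline→Slot 1 = $554.
No other one-to-one assignment exceeds $587.

Max total: $587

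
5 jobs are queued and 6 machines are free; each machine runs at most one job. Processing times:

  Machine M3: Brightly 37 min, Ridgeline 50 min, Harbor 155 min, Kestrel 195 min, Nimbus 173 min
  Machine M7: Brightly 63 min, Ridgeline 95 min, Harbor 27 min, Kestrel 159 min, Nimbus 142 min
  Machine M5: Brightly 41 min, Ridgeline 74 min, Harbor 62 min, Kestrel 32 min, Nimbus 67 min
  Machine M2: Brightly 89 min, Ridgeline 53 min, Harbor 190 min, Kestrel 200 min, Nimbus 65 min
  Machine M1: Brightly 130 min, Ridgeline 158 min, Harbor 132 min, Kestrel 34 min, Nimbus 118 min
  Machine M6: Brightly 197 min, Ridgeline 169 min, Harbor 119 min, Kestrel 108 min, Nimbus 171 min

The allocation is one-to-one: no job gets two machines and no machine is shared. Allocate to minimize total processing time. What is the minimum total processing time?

Minimum total: 217 min

This is a one-to-one assignment (minimum-cost bipartite matching).
Optimal: Brightly→Machine M5 (41 min), Ridgeline→Machine M3 (50 min), Harbor→Machine M7 (27 min), Kestrel→Machine M1 (34 min), Nimbus→Machine M2 (65 min) — total 41+50+27+34+65 = 217 min.
Next-best assignment: Brightly→Machine M3, Ridgeline→Machine M2, Harbor→Machine M7, Kestrel→Machine M1, Nimbus→Machine M5 = 218 min.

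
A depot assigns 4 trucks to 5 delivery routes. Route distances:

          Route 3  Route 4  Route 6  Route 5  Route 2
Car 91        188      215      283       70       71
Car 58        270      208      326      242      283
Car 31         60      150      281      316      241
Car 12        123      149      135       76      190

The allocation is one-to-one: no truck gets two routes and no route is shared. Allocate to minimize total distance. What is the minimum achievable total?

Minimum total: 415 km

Optimal: Car 91→Route 2 (71 km), Car 58→Route 4 (208 km), Car 31→Route 3 (60 km), Car 12→Route 5 (76 km) — total 71+208+60+76 = 415 km.
Every other assignment is strictly worse.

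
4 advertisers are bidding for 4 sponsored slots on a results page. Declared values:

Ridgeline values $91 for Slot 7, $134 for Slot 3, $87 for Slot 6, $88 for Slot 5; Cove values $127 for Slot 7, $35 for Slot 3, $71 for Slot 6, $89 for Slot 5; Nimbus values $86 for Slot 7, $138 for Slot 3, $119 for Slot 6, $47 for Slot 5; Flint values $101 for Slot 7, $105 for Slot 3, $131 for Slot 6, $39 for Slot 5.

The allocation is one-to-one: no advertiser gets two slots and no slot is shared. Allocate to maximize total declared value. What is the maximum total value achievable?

This is a one-to-one assignment (maximum-weight bipartite matching).
Optimal: Ridgeline→Slot 5 ($88), Cove→Slot 7 ($127), Nimbus→Slot 3 ($138), Flint→Slot 6 ($131) — total 88+127+138+131 = $484.
Row-greedy (each advertiser in turn takes its best remaining slot) gives $419, worse by 65.
Next-best assignment: Ridgeline→Slot 7, Cove→Slot 5, Nimbus→Slot 3, Flint→Slot 6 = $449.

Max total: $484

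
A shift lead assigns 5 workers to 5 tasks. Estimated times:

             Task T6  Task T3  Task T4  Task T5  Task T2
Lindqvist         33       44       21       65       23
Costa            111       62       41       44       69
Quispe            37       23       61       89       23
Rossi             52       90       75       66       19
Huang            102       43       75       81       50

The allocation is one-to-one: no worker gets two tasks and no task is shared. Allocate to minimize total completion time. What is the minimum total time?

Minimum total: 164 min

Optimal: Lindqvist→Task T4 (21 min), Costa→Task T5 (44 min), Quispe→Task T6 (37 min), Rossi→Task T2 (19 min), Huang→Task T3 (43 min) — total 21+44+37+19+43 = 164 min.
Row-greedy (each worker in turn takes its cheapest remaining task) gives 209 min, worse by 45.
Next-best assignment: Lindqvist→Task T4, Costa→Task T5, Quispe→Task T2, Rossi→Task T6, Huang→Task T3 = 183 min.
Swapping Rossi↔Costa (Rossi→Task T5 66 min, Costa→Task T2 69 min) adds 72.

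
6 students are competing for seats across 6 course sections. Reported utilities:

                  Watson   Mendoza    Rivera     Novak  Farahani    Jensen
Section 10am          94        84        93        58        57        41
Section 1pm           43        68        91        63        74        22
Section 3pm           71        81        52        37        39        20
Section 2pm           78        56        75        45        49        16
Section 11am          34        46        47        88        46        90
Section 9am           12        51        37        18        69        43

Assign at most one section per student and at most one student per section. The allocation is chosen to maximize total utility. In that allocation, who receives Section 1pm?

This is a one-to-one assignment (maximum-weight bipartite matching).
Optimal: Watson→Section 2pm (78 points), Mendoza→Section 3pm (81 points), Rivera→Section 10am (93 points), Novak→Section 1pm (63 points), Farahani→Section 9am (69 points), Jensen→Section 11am (90 points) — total 78+81+93+63+69+90 = 474 points.
Column-greedy (each section in turn goes to its best remaining student) gives 423 points, worse by 51.
Novak's own top section is Section 11am (88 points), but forcing Novak→Section 11am and reassigning the rest optimally gives only 457 points — worse by 17.

Novak receives Section 1pm.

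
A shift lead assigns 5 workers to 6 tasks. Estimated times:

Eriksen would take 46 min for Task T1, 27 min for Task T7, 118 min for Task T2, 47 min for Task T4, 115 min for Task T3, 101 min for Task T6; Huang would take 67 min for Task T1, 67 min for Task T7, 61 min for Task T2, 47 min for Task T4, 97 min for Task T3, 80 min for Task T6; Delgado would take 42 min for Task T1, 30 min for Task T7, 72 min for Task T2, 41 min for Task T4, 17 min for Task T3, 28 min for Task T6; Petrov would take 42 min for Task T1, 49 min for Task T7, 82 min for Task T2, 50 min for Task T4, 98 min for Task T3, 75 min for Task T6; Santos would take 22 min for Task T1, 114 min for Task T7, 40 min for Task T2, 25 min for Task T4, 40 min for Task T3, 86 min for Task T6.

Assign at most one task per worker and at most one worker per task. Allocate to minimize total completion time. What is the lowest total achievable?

Min total: 172 min

This is the linear assignment problem.
Optimal: Eriksen→Task T7 (27 min), Huang→Task T2 (61 min), Delgado→Task T3 (17 min), Petrov→Task T1 (42 min), Santos→Task T4 (25 min) — total 27+61+17+42+25 = 172 min.
Column-greedy (each task in turn goes to its cheapest remaining worker) gives 249 min, worse by 77.
Swapping Huang↔Eriksen (Huang→Task T7 67 min, Eriksen→Task T2 118 min) adds 97.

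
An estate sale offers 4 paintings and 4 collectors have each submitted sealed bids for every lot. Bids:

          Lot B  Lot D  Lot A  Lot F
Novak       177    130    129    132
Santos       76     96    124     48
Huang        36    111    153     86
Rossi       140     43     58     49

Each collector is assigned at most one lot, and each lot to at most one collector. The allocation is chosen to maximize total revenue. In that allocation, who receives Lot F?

Optimal: Novak→Lot F ($132), Santos→Lot D ($96), Huang→Lot A ($153), Rossi→Lot B ($140) — total 132+96+153+140 = $521.
Max-entry greedy (repeatedly take the single best remaining cell) gives $475, worse by 46.
Next-best assignment: Novak→Lot F, Santos→Lot A, Huang→Lot D, Rossi→Lot B = $507.
Swapping Santos↔Huang (Santos→Lot A $124, Huang→Lot D $111) loses 14.
Novak's own top lot is Lot B ($177), but forcing Novak→Lot B and reassigning the rest optimally gives only $475 — worse by 46.

Novak receives Lot F.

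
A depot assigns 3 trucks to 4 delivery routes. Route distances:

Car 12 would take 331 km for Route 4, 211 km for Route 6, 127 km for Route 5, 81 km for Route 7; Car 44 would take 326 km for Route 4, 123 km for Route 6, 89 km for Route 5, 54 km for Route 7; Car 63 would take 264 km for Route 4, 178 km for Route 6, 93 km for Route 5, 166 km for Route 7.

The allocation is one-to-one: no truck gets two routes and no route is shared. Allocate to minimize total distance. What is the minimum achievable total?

Treat this as an assignment problem: match each truck to one route.
Optimal: Car 12→Route 7 (81 km), Car 44→Route 6 (123 km), Car 63→Route 5 (93 km) — total 81+123+93 = 297 km.
Row-greedy (each truck in turn takes its cheapest remaining route) gives 348 km, worse by 51.
Next-best assignment: Car 12→Route 7, Car 44→Route 5, Car 63→Route 6 = 348 km.

Min total: 297 km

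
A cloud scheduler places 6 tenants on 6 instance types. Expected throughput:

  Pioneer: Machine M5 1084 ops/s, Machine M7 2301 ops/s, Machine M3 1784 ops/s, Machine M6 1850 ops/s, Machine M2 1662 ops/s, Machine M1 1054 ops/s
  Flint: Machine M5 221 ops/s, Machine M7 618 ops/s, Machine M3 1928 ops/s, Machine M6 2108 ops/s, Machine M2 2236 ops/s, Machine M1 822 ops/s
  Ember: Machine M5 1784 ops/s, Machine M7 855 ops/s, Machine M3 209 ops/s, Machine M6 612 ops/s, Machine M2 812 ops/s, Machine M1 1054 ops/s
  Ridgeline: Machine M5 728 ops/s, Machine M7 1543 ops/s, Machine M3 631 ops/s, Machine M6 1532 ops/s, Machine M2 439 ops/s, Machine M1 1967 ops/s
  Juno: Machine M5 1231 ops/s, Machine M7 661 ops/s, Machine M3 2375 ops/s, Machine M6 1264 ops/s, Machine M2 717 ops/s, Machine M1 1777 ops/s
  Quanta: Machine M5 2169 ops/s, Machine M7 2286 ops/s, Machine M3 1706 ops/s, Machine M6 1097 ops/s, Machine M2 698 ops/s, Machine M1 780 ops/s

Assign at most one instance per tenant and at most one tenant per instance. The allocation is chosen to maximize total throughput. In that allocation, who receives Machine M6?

Optimal: Pioneer→Machine M6 (1850 ops/s), Flint→Machine M2 (2236 ops/s), Ember→Machine M5 (1784 ops/s), Ridgeline→Machine M1 (1967 ops/s), Juno→Machine M3 (2375 ops/s), Quanta→Machine M7 (2286 ops/s) — total 1850+2236+1784+1967+2375+2286 = 12498 ops/s.
Max-entry greedy (repeatedly take the single best remaining cell) gives 11660 ops/s, worse by 838.
Next-best assignment: Pioneer→Machine M2, Flint→Machine M6, Ember→Machine M5, Ridgeline→Machine M1, Juno→Machine M3, Quanta→Machine M7 = 12182 ops/s.
No other one-to-one assignment exceeds 12498 ops/s.
Pioneer's own top instance is Machine M7 (2301 ops/s), but forcing Pioneer→Machine M7 and reassigning the rest optimally gives only 11760 ops/s — worse by 738.

Pioneer receives Machine M6.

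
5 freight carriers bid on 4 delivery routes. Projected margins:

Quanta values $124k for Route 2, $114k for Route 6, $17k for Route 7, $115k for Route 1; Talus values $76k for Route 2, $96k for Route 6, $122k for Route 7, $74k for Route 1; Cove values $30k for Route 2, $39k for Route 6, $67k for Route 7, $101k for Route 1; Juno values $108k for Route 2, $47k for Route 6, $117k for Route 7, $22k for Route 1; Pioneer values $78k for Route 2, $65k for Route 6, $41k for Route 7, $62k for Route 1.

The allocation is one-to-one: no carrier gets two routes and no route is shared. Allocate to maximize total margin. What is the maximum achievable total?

Optimal: Juno→Route 2 ($108k), Quanta→Route 6 ($114k), Talus→Route 7 ($122k), Cove→Route 1 ($101k) — total 108+114+122+101 = $445k.
Next-best assignment: Quanta→Route 2, Talus→Route 6, Juno→Route 7, Cove→Route 1 = $438k.
Every other assignment is strictly worse.

Max total: $445k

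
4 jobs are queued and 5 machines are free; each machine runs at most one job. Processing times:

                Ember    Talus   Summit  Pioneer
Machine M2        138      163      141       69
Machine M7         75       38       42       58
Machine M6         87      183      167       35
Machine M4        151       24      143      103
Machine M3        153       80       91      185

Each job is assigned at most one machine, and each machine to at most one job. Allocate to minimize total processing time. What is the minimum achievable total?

Min total: 222 min

Optimal: Ember→Machine M6 (87 min), Talus→Machine M4 (24 min), Summit→Machine M7 (42 min), Pioneer→Machine M2 (69 min) — total 87+24+42+69 = 222 min.
Row-greedy (each job in turn takes its cheapest remaining machine) gives 225 min, worse by 3.
Next-best assignment: Ember→Machine M7, Talus→Machine M4, Summit→Machine M3, Pioneer→Machine M6 = 225 min.
Checked against all permutations: 222 min is optimal.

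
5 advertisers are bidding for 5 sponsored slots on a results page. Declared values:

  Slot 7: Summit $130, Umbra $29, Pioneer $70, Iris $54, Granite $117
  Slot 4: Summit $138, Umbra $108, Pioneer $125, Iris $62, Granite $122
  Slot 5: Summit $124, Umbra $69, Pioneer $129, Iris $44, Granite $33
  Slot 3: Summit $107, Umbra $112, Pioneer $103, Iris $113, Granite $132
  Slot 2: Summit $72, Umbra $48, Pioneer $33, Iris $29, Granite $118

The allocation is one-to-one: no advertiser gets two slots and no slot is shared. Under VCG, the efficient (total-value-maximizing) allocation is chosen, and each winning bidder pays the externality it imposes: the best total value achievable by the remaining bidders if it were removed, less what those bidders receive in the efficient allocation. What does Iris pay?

Efficient allocation: Summit→Slot 7 ($130), Umbra→Slot 4 ($108), Pioneer→Slot 5 ($129), Iris→Slot 3 ($113), Granite→Slot 2 ($118); total welfare W = $598.
Iris receives Slot 3 at value $113, so the others get W − 113 = $485.
Without Iris: best allocation of the remaining 4 bidders over all 5 slots is Summit→Slot 7 ($130), Umbra→Slot 4 ($108), Pioneer→Slot 5 ($129), Granite→Slot 3 ($132), total $499.
VCG payment = (others' best without Iris) − (others' welfare with Iris) = 499 − 485 = $14.

Iris pays $14.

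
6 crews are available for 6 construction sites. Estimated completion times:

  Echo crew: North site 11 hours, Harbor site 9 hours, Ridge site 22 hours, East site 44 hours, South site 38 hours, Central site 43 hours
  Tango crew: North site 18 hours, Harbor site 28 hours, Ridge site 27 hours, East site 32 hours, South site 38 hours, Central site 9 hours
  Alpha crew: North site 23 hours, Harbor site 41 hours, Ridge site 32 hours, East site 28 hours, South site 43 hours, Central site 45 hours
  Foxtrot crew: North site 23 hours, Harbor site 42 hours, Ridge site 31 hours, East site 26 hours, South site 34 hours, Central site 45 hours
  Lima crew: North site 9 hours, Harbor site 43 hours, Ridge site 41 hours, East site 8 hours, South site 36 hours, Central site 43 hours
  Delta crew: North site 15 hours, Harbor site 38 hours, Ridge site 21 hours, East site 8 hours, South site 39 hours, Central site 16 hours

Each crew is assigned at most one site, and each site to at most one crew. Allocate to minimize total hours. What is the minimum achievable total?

This is a one-to-one assignment (minimum-cost bipartite matching).
Optimal: Echo crew→Harbor site (9 hours), Tango crew→Central site (9 hours), Alpha crew→Ridge site (32 hours), Foxtrot crew→South site (34 hours), Lima crew→North site (9 hours), Delta crew→East site (8 hours) — total 9+9+32+34+9+8 = 101 hours.
Min-entry greedy (repeatedly take the single cheapest remaining cell) gives 115 hours, worse by 14.
Next-best assignment: Echo crew→Harbor site, Tango crew→Central site, Alpha crew→North site, Foxtrot crew→South site, Lima crew→East site, Delta crew→Ridge site = 104 hours.
Swapping Alpha crew↔Tango crew (Alpha crew→Central site 45 hours, Tango crew→Ridge site 27 hours) adds 31.

Min total: 101 hours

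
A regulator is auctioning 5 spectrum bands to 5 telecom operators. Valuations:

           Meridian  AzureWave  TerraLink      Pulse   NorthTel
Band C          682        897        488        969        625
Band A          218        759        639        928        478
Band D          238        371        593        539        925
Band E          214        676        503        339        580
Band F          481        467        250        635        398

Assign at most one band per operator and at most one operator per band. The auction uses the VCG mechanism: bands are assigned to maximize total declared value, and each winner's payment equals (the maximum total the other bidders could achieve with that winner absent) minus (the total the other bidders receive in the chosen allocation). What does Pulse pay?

Efficient allocation: Meridian→Band F ($481M), AzureWave→Band C ($897M), TerraLink→Band E ($503M), Pulse→Band A ($928M), NorthTel→Band D ($925M); total welfare W = $3734M.
Pulse receives Band A at value $928M, so the others get W − 928 = $2806M.
Without Pulse: best allocation of the remaining 4 bidders over all 5 bands is Meridian→Band F ($481M), AzureWave→Band C ($897M), TerraLink→Band A ($639M), NorthTel→Band D ($925M), total $2942M.
VCG payment = (others' best without Pulse) − (others' welfare with Pulse) = 2942 − 2806 = $136M.

Pulse pays $136M.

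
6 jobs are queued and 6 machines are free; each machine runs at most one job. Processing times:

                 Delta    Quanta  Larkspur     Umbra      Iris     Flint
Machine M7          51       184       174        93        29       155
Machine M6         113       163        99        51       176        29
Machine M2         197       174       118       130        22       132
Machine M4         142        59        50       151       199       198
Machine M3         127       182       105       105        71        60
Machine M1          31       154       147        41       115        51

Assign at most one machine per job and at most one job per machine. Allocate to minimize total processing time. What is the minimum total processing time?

Min total: 307 min

Optimal: Delta→Machine M7 (51 min), Quanta→Machine M4 (59 min), Larkspur→Machine M3 (105 min), Umbra→Machine M1 (41 min), Iris→Machine M2 (22 min), Flint→Machine M6 (29 min) — total 51+59+105+41+22+29 = 307 min.
Min-entry greedy (repeatedly take the single cheapest remaining cell) gives 407 min, worse by 100.
Next-best assignment: Delta→Machine M7, Quanta→Machine M4, Larkspur→Machine M6, Umbra→Machine M1, Iris→Machine M2, Flint→Machine M3 = 332 min.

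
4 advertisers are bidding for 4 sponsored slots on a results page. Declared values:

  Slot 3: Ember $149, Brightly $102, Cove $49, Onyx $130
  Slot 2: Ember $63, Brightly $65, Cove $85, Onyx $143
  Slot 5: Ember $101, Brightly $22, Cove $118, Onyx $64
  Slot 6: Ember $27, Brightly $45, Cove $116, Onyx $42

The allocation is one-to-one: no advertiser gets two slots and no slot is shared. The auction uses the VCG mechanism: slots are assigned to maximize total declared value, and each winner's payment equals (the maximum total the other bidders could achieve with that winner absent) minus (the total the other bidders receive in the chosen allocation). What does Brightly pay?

Efficient allocation: Ember→Slot 5 ($101), Brightly→Slot 3 ($102), Cove→Slot 6 ($116), Onyx→Slot 2 ($143); total welfare W = $462.
Brightly receives Slot 3 at value $102, so the others get W − 102 = $360.
Without Brightly: best allocation of the remaining 3 bidders over all 4 slots is Ember→Slot 3 ($149), Cove→Slot 5 ($118), Onyx→Slot 2 ($143), total $410.
VCG payment = (others' best without Brightly) − (others' welfare with Brightly) = 410 − 360 = $50.

Brightly pays $50.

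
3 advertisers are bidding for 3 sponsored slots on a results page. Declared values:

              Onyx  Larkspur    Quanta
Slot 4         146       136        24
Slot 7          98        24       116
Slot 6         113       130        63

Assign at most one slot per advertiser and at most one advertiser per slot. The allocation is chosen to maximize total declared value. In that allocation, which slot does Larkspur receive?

Treat this as an assignment problem: match each advertiser to one slot.
Optimal: Onyx→Slot 4 ($146), Larkspur→Slot 6 ($130), Quanta→Slot 7 ($116) — total 146+130+116 = $392.
Larkspur's own top slot is Slot 4 ($136), but forcing Larkspur→Slot 4 and reassigning the rest optimally gives only $365 — worse by 27.

Larkspur receives Slot 6.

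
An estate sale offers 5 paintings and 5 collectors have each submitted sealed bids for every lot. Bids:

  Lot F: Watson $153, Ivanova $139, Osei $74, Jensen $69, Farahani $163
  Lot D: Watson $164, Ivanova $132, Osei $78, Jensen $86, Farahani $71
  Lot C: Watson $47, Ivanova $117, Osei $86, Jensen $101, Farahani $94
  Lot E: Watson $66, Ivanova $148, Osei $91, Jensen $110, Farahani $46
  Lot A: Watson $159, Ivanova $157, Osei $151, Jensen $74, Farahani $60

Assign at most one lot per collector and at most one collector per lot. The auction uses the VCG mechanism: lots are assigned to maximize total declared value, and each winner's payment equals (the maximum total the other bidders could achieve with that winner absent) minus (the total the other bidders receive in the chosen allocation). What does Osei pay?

Efficient allocation: Watson→Lot D ($164), Ivanova→Lot E ($148), Osei→Lot A ($151), Jensen→Lot C ($101), Farahani→Lot F ($163); total welfare W = $727.
Osei receives Lot A at value $151, so the others get W − 151 = $576.
Without Osei: best allocation of the remaining 4 bidders over all 5 lots is Watson→Lot D ($164), Ivanova→Lot A ($157), Jensen→Lot E ($110), Farahani→Lot F ($163), total $594.
VCG payment = (others' best without Osei) − (others' welfare with Osei) = 594 − 576 = $18.

Osei pays $18.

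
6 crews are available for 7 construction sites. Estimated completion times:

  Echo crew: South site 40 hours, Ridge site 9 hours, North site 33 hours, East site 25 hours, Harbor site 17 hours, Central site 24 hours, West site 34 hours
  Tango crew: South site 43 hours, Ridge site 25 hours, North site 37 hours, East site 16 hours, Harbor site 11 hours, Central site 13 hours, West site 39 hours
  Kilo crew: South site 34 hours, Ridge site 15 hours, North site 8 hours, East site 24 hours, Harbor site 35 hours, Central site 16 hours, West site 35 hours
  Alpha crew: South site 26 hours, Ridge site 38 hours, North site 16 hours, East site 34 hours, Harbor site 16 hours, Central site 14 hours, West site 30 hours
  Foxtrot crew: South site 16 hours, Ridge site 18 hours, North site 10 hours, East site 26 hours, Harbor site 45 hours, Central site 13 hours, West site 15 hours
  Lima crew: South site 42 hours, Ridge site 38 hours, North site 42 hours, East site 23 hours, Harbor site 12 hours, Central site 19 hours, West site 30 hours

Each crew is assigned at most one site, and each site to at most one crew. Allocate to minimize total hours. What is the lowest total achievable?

Optimal: Echo crew→Ridge site (9 hours), Tango crew→East site (16 hours), Kilo crew→North site (8 hours), Alpha crew→Central site (14 hours), Foxtrot crew→West site (15 hours), Lima crew→Harbor site (12 hours) — total 9+16+8+14+15+12 = 74 hours.
Min-entry greedy (repeatedly take the single cheapest remaining cell) gives 90 hours, worse by 16.
Checked against all permutations: 74 hours is optimal.

Minimum total: 74 hours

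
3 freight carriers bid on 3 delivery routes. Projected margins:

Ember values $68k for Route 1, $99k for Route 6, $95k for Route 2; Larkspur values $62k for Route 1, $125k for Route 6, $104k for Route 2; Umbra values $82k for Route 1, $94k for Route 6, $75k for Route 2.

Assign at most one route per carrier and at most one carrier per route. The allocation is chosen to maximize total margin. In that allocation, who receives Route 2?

Treat this as an assignment problem: match each carrier to one route.
Optimal: Ember→Route 2 ($95k), Larkspur→Route 6 ($125k), Umbra→Route 1 ($82k) — total 95+125+82 = $302k.
Ember's own top route is Route 6 ($99k), but forcing Ember→Route 6 and reassigning the rest optimally gives only $285k — worse by 17.

Ember receives Route 2.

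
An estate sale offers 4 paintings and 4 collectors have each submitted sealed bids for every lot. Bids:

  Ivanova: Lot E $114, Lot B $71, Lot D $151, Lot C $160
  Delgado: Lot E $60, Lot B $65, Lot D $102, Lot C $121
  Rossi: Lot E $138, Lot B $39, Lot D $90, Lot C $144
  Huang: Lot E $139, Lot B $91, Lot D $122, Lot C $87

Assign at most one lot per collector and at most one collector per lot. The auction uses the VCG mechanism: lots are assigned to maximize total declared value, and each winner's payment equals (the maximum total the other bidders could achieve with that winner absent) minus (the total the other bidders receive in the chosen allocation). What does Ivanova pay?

Ivanova pays $35.

Efficient allocation: Ivanova→Lot D ($151), Delgado→Lot C ($121), Rossi→Lot E ($138), Huang→Lot B ($91); total welfare W = $501.
Ivanova receives Lot D at value $151, so the others get W − 151 = $350.
Without Ivanova: best allocation of the remaining 3 bidders over all 4 lots is Delgado→Lot D ($102), Rossi→Lot C ($144), Huang→Lot E ($139), total $385.
VCG payment = (others' best without Ivanova) − (others' welfare with Ivanova) = 385 − 350 = $35.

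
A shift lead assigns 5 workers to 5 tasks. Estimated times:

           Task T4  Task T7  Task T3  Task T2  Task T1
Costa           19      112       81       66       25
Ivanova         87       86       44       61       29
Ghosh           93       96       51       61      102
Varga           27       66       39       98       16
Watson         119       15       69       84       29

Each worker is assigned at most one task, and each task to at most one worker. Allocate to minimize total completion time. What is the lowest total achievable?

Optimal: Costa→Task T4 (19 min), Ivanova→Task T3 (44 min), Ghosh→Task T2 (61 min), Varga→Task T1 (16 min), Watson→Task T7 (15 min) — total 19+44+61+16+15 = 155 min.
Column-greedy (each task in turn goes to its cheapest remaining worker) gives 236 min, worse by 81.
Next-best assignment: Costa→Task T4, Ivanova→Task T2, Ghosh→Task T3, Varga→Task T1, Watson→Task T7 = 162 min.
Swapping Varga↔Watson (Varga→Task T7 66 min, Watson→Task T1 29 min) adds 64.

Minimum total: 155 min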